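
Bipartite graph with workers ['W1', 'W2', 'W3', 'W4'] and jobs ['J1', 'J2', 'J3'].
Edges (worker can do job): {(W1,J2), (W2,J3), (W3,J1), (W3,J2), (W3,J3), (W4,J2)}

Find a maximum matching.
Matching: {(W2,J3), (W3,J1), (W4,J2)}

Maximum matching (size 3):
  W2 → J3
  W3 → J1
  W4 → J2

Each worker is assigned to at most one job, and each job to at most one worker.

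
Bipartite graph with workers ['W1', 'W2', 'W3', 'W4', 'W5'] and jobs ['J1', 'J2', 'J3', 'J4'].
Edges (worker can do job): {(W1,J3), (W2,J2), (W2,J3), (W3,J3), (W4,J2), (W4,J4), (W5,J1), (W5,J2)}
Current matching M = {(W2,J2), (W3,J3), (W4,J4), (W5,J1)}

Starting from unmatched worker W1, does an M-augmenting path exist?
No augmenting path from W1

Alternating search from W1 reaches jobs: {J3}.
Every reachable job is already matched in M, and following those matched edges back to workers exposes no further unvisited jobs.
No M-augmenting path from W1 exists.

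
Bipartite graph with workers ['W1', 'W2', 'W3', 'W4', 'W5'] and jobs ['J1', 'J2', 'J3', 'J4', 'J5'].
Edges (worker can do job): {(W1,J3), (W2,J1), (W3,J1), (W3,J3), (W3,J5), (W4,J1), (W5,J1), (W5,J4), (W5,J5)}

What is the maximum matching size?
Maximum matching size = 4

Maximum matching: {(W1,J3), (W3,J5), (W4,J1), (W5,J4)}
Size: 4

This assigns 4 workers to 4 distinct jobs.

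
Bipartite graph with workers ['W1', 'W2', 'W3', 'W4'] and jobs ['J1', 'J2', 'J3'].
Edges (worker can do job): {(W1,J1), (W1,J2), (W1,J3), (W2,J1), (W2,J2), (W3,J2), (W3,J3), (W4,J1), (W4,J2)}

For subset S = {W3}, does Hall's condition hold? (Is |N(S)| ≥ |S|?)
Yes: |N(S)| = 2, |S| = 1

Subset S = {W3}
Neighbors N(S) = {J2, J3}

|N(S)| = 2, |S| = 1
Hall's condition: |N(S)| ≥ |S| is satisfied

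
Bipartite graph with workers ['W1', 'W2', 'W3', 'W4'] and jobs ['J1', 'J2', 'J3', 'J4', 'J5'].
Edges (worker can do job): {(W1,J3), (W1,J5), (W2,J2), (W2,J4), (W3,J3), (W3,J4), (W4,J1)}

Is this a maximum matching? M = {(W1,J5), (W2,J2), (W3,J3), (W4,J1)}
Yes, size 4 is maximum

Proposed matching has size 4.
Maximum matching size for this graph: 4.

This is a maximum matching.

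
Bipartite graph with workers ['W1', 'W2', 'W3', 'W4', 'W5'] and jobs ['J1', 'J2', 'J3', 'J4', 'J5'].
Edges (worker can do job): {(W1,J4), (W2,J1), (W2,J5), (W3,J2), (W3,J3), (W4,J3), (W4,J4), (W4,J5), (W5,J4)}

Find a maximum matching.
Matching: {(W2,J1), (W3,J3), (W4,J5), (W5,J4)}

Maximum matching (size 4):
  W2 → J1
  W3 → J3
  W4 → J5
  W5 → J4

Each worker is assigned to at most one job, and each job to at most one worker.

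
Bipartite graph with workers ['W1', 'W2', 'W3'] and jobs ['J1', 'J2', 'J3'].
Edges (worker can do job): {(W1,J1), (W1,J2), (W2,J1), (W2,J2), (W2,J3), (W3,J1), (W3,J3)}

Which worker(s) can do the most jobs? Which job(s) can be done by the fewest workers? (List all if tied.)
Most versatile: W2 (3 jobs); Least covered: J2, J3 (2 workers)

Worker degrees (jobs they can do): W1:2, W2:3, W3:2
Job degrees (workers who can do it): J1:3, J2:2, J3:2

Maximum worker degree is 3, achieved by: W2
Minimum job degree is 2, achieved by: J2, J3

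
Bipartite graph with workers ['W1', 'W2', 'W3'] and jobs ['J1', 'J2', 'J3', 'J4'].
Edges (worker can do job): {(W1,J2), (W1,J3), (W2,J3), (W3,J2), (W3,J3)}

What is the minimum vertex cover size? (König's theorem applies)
Minimum vertex cover size = 2

By König's theorem: in bipartite graphs,
min vertex cover = max matching = 2

Maximum matching has size 2, so minimum vertex cover also has size 2.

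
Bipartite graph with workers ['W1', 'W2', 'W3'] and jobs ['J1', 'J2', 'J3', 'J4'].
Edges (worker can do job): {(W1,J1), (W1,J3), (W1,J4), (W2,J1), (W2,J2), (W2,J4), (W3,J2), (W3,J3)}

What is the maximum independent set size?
Maximum independent set = 4

By König's theorem:
- Min vertex cover = Max matching = 3
- Max independent set = Total vertices - Min vertex cover
- Max independent set = 7 - 3 = 4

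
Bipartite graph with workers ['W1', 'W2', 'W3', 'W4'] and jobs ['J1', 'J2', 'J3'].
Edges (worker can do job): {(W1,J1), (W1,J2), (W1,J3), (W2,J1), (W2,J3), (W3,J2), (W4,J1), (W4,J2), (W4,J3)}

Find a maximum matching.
Matching: {(W1,J1), (W3,J2), (W4,J3)}

Maximum matching (size 3):
  W1 → J1
  W3 → J2
  W4 → J3

Each worker is assigned to at most one job, and each job to at most one worker.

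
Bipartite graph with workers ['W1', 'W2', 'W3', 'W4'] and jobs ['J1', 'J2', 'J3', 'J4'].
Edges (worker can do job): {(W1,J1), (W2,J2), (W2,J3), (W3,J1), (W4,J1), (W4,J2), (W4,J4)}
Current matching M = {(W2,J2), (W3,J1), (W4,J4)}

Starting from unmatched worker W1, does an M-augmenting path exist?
No augmenting path from W1

Alternating search from W1 reaches jobs: {J1}.
Every reachable job is already matched in M, and following those matched edges back to workers exposes no further unvisited jobs.
No M-augmenting path from W1 exists.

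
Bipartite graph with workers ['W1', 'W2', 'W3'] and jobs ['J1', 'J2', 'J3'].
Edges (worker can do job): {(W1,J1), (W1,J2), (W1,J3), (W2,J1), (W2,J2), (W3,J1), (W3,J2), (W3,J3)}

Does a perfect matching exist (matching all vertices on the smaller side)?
Yes, perfect matching exists (size 3)

Perfect matching: {(W1,J1), (W2,J2), (W3,J3)}
All 3 vertices on the smaller side are matched.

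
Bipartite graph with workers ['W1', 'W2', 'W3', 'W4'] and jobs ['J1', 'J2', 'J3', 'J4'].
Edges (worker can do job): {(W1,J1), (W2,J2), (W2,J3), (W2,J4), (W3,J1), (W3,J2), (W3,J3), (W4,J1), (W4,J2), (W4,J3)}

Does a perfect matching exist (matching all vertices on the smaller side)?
Yes, perfect matching exists (size 4)

Perfect matching: {(W1,J1), (W2,J4), (W3,J3), (W4,J2)}
All 4 vertices on the smaller side are matched.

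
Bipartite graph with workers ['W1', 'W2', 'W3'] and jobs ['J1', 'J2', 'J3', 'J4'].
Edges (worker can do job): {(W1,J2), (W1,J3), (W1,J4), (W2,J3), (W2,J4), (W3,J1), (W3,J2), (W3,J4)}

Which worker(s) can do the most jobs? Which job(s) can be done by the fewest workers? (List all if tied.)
Most versatile: W1, W3 (3 jobs); Least covered: J1 (1 workers)

Worker degrees (jobs they can do): W1:3, W2:2, W3:3
Job degrees (workers who can do it): J1:1, J2:2, J3:2, J4:3

Maximum worker degree is 3, achieved by: W1, W3
Minimum job degree is 1, achieved by: J1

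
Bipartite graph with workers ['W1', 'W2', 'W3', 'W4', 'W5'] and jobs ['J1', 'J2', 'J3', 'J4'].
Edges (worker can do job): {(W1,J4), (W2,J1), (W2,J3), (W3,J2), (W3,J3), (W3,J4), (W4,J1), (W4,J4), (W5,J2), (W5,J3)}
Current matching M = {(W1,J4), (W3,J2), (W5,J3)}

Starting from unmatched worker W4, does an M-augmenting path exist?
Yes: W4 → J1

An M-augmenting path alternates non-matching / matching edges, starting and ending at unmatched vertices.
Path: W4 → J1
(J1 is unmatched in M, so the path is augmenting.)
Flipping edges along this path would increase |M| from 3 to 4.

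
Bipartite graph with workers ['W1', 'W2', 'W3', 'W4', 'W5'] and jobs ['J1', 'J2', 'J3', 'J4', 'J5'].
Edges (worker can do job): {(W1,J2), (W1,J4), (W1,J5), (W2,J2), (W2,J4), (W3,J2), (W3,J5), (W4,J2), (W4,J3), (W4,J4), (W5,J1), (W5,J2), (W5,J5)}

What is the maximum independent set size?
Maximum independent set = 5

By König's theorem:
- Min vertex cover = Max matching = 5
- Max independent set = Total vertices - Min vertex cover
- Max independent set = 10 - 5 = 5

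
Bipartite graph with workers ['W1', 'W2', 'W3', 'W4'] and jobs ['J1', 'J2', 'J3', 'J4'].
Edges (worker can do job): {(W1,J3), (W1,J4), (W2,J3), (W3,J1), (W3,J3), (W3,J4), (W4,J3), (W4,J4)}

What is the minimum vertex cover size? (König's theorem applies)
Minimum vertex cover size = 3

By König's theorem: in bipartite graphs,
min vertex cover = max matching = 3

Maximum matching has size 3, so minimum vertex cover also has size 3.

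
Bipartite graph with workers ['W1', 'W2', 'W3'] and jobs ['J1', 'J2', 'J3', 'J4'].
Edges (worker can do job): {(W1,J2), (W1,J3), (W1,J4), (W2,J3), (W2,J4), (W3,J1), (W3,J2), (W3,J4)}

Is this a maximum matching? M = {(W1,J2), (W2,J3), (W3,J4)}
Yes, size 3 is maximum

Proposed matching has size 3.
Maximum matching size for this graph: 3.

This is a maximum matching.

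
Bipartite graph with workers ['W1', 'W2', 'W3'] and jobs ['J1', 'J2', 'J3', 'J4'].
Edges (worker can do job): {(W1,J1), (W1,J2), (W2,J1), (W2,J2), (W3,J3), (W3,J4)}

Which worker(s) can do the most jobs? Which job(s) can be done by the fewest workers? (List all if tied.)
Most versatile: W1, W2, W3 (2 jobs); Least covered: J3, J4 (1 workers)

Worker degrees (jobs they can do): W1:2, W2:2, W3:2
Job degrees (workers who can do it): J1:2, J2:2, J3:1, J4:1

Maximum worker degree is 2, achieved by: W1, W2, W3
Minimum job degree is 1, achieved by: J3, J4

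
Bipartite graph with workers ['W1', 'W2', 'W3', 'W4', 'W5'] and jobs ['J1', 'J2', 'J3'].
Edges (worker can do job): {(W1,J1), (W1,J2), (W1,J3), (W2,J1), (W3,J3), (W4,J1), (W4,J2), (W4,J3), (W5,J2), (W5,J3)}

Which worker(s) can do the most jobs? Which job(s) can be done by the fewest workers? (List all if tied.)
Most versatile: W1, W4 (3 jobs); Least covered: J1, J2 (3 workers)

Worker degrees (jobs they can do): W1:3, W2:1, W3:1, W4:3, W5:2
Job degrees (workers who can do it): J1:3, J2:3, J3:4

Maximum worker degree is 3, achieved by: W1, W4
Minimum job degree is 3, achieved by: J1, J2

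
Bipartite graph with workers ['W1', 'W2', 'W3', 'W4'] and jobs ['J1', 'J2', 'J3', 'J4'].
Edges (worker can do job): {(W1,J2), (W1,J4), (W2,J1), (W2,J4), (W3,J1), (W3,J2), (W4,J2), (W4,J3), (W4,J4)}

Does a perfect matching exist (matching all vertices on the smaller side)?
Yes, perfect matching exists (size 4)

Perfect matching: {(W1,J2), (W2,J4), (W3,J1), (W4,J3)}
All 4 vertices on the smaller side are matched.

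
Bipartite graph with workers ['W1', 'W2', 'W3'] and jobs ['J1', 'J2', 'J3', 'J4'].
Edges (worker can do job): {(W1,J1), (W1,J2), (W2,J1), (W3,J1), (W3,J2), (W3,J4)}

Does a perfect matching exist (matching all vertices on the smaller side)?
Yes, perfect matching exists (size 3)

Perfect matching: {(W1,J2), (W2,J1), (W3,J4)}
All 3 vertices on the smaller side are matched.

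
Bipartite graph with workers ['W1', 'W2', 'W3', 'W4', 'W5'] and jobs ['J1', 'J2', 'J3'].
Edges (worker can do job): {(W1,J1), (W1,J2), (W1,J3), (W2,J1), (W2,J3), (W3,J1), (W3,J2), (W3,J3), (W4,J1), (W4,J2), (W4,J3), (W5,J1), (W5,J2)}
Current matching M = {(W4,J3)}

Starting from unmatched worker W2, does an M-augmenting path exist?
Yes: W2 → J3 → W4 → J1

An M-augmenting path alternates non-matching / matching edges, starting and ending at unmatched vertices.
Path: W2 → J3 → W4 → J1
(J1 is unmatched in M, so the path is augmenting.)
Flipping edges along this path would increase |M| from 1 to 2.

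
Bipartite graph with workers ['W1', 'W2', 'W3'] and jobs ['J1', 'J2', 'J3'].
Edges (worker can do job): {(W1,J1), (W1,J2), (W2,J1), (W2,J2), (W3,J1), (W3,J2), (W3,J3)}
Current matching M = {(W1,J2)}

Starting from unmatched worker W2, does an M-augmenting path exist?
Yes: W2 → J2 → W1 → J1

An M-augmenting path alternates non-matching / matching edges, starting and ending at unmatched vertices.
Path: W2 → J2 → W1 → J1
(J1 is unmatched in M, so the path is augmenting.)
Flipping edges along this path would increase |M| from 1 to 2.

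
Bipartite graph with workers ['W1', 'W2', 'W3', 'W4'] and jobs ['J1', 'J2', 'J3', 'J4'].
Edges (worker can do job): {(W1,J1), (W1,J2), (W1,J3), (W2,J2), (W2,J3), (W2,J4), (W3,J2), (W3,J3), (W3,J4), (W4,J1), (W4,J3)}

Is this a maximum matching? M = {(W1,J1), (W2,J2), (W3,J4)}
No, size 3 is not maximum

Proposed matching has size 3.
Maximum matching size for this graph: 4.

This is NOT maximum - can be improved to size 4.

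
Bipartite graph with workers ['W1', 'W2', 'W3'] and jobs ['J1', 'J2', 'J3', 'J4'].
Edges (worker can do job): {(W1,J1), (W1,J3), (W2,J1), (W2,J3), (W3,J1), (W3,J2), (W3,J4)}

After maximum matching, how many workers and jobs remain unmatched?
Unmatched: 0 workers, 1 jobs

Maximum matching size: 3
Workers: 3 total, 3 matched, 0 unmatched
Jobs: 4 total, 3 matched, 1 unmatched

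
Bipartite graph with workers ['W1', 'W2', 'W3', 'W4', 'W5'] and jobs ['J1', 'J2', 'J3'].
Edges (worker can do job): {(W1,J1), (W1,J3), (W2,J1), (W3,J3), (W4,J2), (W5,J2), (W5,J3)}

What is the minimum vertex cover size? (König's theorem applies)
Minimum vertex cover size = 3

By König's theorem: in bipartite graphs,
min vertex cover = max matching = 3

Maximum matching has size 3, so minimum vertex cover also has size 3.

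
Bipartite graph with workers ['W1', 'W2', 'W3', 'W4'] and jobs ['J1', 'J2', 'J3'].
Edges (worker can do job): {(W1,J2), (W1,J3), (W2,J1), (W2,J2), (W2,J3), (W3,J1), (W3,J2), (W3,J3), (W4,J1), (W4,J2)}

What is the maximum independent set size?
Maximum independent set = 4

By König's theorem:
- Min vertex cover = Max matching = 3
- Max independent set = Total vertices - Min vertex cover
- Max independent set = 7 - 3 = 4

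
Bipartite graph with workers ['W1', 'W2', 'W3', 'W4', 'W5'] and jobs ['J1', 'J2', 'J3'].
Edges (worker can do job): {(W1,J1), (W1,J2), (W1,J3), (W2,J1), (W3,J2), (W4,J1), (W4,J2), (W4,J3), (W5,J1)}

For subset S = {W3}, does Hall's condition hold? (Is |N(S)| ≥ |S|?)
Yes: |N(S)| = 1, |S| = 1

Subset S = {W3}
Neighbors N(S) = {J2}

|N(S)| = 1, |S| = 1
Hall's condition: |N(S)| ≥ |S| is satisfied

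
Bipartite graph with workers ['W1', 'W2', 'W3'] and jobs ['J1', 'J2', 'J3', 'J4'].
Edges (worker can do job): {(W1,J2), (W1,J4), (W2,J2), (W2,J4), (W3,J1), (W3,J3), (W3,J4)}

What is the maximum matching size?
Maximum matching size = 3

Maximum matching: {(W1,J4), (W2,J2), (W3,J1)}
Size: 3

This assigns 3 workers to 3 distinct jobs.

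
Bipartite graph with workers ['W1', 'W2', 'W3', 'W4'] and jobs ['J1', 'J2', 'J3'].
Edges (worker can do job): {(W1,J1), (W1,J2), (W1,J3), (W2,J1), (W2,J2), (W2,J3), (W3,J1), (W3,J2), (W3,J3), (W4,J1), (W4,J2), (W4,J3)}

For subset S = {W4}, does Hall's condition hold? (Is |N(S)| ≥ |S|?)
Yes: |N(S)| = 3, |S| = 1

Subset S = {W4}
Neighbors N(S) = {J1, J2, J3}

|N(S)| = 3, |S| = 1
Hall's condition: |N(S)| ≥ |S| is satisfied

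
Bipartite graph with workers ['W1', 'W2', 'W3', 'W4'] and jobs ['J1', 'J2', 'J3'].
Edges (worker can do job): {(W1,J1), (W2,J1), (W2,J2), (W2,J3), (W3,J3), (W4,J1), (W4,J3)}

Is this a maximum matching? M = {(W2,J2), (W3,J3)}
No, size 2 is not maximum

Proposed matching has size 2.
Maximum matching size for this graph: 3.

This is NOT maximum - can be improved to size 3.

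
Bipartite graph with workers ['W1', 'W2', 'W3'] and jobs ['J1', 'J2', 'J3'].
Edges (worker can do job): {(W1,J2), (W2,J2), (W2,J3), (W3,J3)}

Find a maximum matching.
Matching: {(W1,J2), (W3,J3)}

Maximum matching (size 2):
  W1 → J2
  W3 → J3

Each worker is assigned to at most one job, and each job to at most one worker.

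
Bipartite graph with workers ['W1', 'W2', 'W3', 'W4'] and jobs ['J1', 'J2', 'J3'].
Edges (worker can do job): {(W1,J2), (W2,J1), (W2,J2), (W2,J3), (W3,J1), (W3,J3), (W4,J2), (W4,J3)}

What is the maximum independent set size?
Maximum independent set = 4

By König's theorem:
- Min vertex cover = Max matching = 3
- Max independent set = Total vertices - Min vertex cover
- Max independent set = 7 - 3 = 4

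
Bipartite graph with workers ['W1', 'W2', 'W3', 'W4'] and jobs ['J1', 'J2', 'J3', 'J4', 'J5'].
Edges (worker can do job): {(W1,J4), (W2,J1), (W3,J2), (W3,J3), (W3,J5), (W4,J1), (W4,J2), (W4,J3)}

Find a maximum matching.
Matching: {(W1,J4), (W2,J1), (W3,J5), (W4,J2)}

Maximum matching (size 4):
  W1 → J4
  W2 → J1
  W3 → J5
  W4 → J2

Each worker is assigned to at most one job, and each job to at most one worker.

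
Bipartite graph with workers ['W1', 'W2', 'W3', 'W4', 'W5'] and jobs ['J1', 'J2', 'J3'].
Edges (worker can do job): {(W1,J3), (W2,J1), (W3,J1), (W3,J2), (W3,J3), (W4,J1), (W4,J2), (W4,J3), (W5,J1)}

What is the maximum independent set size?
Maximum independent set = 5

By König's theorem:
- Min vertex cover = Max matching = 3
- Max independent set = Total vertices - Min vertex cover
- Max independent set = 8 - 3 = 5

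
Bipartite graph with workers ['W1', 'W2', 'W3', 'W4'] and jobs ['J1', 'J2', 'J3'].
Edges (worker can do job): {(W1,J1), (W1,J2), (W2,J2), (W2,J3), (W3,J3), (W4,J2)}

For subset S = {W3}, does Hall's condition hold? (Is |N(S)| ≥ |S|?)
Yes: |N(S)| = 1, |S| = 1

Subset S = {W3}
Neighbors N(S) = {J3}

|N(S)| = 1, |S| = 1
Hall's condition: |N(S)| ≥ |S| is satisfied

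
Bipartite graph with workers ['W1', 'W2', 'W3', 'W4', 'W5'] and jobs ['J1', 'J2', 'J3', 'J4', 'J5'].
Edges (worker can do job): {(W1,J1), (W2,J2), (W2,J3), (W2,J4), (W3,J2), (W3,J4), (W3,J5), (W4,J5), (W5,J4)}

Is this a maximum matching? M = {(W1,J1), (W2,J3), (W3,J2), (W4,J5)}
No, size 4 is not maximum

Proposed matching has size 4.
Maximum matching size for this graph: 5.

This is NOT maximum - can be improved to size 5.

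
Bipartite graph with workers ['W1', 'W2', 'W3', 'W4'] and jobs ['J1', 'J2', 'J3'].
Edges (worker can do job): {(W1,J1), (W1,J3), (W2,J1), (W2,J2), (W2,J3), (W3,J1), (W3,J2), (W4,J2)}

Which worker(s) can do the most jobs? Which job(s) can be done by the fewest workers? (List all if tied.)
Most versatile: W2 (3 jobs); Least covered: J3 (2 workers)

Worker degrees (jobs they can do): W1:2, W2:3, W3:2, W4:1
Job degrees (workers who can do it): J1:3, J2:3, J3:2

Maximum worker degree is 3, achieved by: W2
Minimum job degree is 2, achieved by: J3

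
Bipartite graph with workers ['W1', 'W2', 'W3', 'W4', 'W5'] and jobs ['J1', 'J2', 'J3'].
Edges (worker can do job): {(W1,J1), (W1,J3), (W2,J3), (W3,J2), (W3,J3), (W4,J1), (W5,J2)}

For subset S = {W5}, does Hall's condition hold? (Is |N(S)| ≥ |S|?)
Yes: |N(S)| = 1, |S| = 1

Subset S = {W5}
Neighbors N(S) = {J2}

|N(S)| = 1, |S| = 1
Hall's condition: |N(S)| ≥ |S| is satisfied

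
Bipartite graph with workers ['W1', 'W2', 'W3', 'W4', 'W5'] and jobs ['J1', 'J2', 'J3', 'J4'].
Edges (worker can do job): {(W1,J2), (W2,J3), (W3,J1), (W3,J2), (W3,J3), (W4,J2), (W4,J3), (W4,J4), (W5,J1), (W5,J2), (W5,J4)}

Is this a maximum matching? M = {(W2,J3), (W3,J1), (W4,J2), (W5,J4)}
Yes, size 4 is maximum

Proposed matching has size 4.
Maximum matching size for this graph: 4.

This is a maximum matching.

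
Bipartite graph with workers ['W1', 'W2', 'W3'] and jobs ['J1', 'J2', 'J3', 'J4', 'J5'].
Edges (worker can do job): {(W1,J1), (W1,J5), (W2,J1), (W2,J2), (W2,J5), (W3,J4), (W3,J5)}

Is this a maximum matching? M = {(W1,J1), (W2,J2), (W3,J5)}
Yes, size 3 is maximum

Proposed matching has size 3.
Maximum matching size for this graph: 3.

This is a maximum matching.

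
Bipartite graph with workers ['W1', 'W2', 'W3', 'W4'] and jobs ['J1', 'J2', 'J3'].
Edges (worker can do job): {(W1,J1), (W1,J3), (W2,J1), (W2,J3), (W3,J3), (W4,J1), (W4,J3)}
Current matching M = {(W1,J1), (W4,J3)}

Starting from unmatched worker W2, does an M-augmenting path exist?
No augmenting path from W2

Alternating search from W2 reaches jobs: {J1, J3}.
Every reachable job is already matched in M, and following those matched edges back to workers exposes no further unvisited jobs.
No M-augmenting path from W2 exists.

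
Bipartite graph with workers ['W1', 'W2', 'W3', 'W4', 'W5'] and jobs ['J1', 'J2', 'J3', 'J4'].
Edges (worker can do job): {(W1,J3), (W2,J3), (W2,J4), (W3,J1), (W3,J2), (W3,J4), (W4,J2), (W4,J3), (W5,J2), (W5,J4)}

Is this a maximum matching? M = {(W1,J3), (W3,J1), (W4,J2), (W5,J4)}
Yes, size 4 is maximum

Proposed matching has size 4.
Maximum matching size for this graph: 4.

This is a maximum matching.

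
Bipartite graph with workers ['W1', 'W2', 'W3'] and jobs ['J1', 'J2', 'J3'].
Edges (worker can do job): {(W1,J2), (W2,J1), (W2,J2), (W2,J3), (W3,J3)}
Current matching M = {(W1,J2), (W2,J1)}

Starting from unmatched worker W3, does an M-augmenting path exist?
Yes: W3 → J3

An M-augmenting path alternates non-matching / matching edges, starting and ending at unmatched vertices.
Path: W3 → J3
(J3 is unmatched in M, so the path is augmenting.)
Flipping edges along this path would increase |M| from 2 to 3.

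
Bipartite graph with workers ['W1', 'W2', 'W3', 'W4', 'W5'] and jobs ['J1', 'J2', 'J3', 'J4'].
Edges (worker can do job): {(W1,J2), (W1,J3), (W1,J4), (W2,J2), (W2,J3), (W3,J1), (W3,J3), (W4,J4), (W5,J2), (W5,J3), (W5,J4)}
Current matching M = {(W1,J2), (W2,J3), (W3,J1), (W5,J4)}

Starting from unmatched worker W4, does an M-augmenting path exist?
No augmenting path from W4

Alternating search from W4 reaches jobs: {J2, J3, J4}.
Every reachable job is already matched in M, and following those matched edges back to workers exposes no further unvisited jobs.
No M-augmenting path from W4 exists.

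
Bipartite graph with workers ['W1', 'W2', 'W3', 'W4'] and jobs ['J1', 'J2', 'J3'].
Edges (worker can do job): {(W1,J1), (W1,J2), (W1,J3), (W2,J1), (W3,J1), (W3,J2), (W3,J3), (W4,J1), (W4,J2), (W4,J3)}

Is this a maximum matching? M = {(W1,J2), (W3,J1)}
No, size 2 is not maximum

Proposed matching has size 2.
Maximum matching size for this graph: 3.

This is NOT maximum - can be improved to size 3.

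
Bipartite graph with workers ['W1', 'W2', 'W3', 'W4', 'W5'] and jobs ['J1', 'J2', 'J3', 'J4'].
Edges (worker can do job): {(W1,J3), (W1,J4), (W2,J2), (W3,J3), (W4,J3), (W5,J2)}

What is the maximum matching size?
Maximum matching size = 3

Maximum matching: {(W1,J4), (W3,J3), (W5,J2)}
Size: 3

This assigns 3 workers to 3 distinct jobs.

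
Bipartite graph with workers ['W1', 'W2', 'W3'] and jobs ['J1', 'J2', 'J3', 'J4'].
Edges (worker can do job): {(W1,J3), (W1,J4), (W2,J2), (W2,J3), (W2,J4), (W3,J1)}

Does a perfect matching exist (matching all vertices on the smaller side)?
Yes, perfect matching exists (size 3)

Perfect matching: {(W1,J3), (W2,J2), (W3,J1)}
All 3 vertices on the smaller side are matched.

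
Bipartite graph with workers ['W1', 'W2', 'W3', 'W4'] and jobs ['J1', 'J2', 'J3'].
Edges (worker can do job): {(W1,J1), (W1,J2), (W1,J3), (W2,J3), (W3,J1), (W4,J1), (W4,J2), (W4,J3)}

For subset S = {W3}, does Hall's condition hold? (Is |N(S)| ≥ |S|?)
Yes: |N(S)| = 1, |S| = 1

Subset S = {W3}
Neighbors N(S) = {J1}

|N(S)| = 1, |S| = 1
Hall's condition: |N(S)| ≥ |S| is satisfied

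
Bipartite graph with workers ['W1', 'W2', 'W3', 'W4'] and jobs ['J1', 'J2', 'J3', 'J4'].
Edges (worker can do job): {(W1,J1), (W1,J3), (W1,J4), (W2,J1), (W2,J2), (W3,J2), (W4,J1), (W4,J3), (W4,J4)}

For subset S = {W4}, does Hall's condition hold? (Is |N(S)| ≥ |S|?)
Yes: |N(S)| = 3, |S| = 1

Subset S = {W4}
Neighbors N(S) = {J1, J3, J4}

|N(S)| = 3, |S| = 1
Hall's condition: |N(S)| ≥ |S| is satisfied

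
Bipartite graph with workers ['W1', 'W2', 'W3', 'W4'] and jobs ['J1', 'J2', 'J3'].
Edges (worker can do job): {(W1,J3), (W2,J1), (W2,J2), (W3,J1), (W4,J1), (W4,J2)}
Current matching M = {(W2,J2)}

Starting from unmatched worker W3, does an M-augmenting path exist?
Yes: W3 → J1

An M-augmenting path alternates non-matching / matching edges, starting and ending at unmatched vertices.
Path: W3 → J1
(J1 is unmatched in M, so the path is augmenting.)
Flipping edges along this path would increase |M| from 1 to 2.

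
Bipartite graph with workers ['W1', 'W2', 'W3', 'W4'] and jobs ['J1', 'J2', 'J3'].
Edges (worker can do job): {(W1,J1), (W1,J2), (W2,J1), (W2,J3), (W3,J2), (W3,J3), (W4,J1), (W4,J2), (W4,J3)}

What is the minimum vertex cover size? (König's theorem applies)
Minimum vertex cover size = 3

By König's theorem: in bipartite graphs,
min vertex cover = max matching = 3

Maximum matching has size 3, so minimum vertex cover also has size 3.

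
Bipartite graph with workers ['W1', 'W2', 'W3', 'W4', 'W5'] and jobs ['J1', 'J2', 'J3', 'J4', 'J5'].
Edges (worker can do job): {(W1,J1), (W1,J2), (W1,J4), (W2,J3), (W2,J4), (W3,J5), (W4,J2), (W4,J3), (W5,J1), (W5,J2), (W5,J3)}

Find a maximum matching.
Matching: {(W1,J4), (W2,J3), (W3,J5), (W4,J2), (W5,J1)}

Maximum matching (size 5):
  W1 → J4
  W2 → J3
  W3 → J5
  W4 → J2
  W5 → J1

Each worker is assigned to at most one job, and each job to at most one worker.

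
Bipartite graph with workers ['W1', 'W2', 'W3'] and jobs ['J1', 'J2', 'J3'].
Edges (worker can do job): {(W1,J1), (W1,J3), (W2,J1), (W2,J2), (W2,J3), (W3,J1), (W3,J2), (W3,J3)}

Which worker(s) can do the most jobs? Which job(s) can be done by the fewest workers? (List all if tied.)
Most versatile: W2, W3 (3 jobs); Least covered: J2 (2 workers)

Worker degrees (jobs they can do): W1:2, W2:3, W3:3
Job degrees (workers who can do it): J1:3, J2:2, J3:3

Maximum worker degree is 3, achieved by: W2, W3
Minimum job degree is 2, achieved by: J2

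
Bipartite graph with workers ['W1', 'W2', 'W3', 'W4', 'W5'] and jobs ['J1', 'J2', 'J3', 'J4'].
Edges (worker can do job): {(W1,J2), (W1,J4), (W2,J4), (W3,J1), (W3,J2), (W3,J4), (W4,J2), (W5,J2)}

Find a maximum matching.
Matching: {(W1,J4), (W3,J1), (W5,J2)}

Maximum matching (size 3):
  W1 → J4
  W3 → J1
  W5 → J2

Each worker is assigned to at most one job, and each job to at most one worker.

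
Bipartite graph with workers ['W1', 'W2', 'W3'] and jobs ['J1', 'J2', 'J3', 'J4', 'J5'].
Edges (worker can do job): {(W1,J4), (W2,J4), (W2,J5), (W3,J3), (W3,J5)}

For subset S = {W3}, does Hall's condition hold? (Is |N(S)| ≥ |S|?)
Yes: |N(S)| = 2, |S| = 1

Subset S = {W3}
Neighbors N(S) = {J3, J5}

|N(S)| = 2, |S| = 1
Hall's condition: |N(S)| ≥ |S| is satisfied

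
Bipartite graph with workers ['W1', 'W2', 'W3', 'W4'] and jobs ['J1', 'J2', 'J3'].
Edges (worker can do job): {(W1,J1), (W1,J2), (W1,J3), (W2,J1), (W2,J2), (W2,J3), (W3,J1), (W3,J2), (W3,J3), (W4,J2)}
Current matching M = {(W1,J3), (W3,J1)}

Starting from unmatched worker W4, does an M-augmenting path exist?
Yes: W4 → J2

An M-augmenting path alternates non-matching / matching edges, starting and ending at unmatched vertices.
Path: W4 → J2
(J2 is unmatched in M, so the path is augmenting.)
Flipping edges along this path would increase |M| from 2 to 3.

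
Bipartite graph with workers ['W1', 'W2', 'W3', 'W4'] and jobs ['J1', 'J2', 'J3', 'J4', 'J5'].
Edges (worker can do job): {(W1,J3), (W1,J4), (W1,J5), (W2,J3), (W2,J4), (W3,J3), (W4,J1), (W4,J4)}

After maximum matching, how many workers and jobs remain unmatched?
Unmatched: 0 workers, 1 jobs

Maximum matching size: 4
Workers: 4 total, 4 matched, 0 unmatched
Jobs: 5 total, 4 matched, 1 unmatched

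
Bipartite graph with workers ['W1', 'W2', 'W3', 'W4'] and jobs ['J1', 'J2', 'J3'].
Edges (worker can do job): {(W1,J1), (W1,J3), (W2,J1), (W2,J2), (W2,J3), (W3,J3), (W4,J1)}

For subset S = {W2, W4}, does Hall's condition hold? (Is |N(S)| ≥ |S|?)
Yes: |N(S)| = 3, |S| = 2

Subset S = {W2, W4}
Neighbors N(S) = {J1, J2, J3}

|N(S)| = 3, |S| = 2
Hall's condition: |N(S)| ≥ |S| is satisfied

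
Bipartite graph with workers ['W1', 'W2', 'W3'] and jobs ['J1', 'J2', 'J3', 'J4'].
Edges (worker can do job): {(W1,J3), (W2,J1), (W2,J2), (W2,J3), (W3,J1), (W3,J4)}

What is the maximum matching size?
Maximum matching size = 3

Maximum matching: {(W1,J3), (W2,J2), (W3,J1)}
Size: 3

This assigns 3 workers to 3 distinct jobs.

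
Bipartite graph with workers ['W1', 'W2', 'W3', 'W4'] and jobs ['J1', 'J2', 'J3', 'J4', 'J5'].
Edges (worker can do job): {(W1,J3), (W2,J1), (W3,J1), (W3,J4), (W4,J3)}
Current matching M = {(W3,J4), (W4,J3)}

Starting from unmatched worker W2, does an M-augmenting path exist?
Yes: W2 → J1

An M-augmenting path alternates non-matching / matching edges, starting and ending at unmatched vertices.
Path: W2 → J1
(J1 is unmatched in M, so the path is augmenting.)
Flipping edges along this path would increase |M| from 2 to 3.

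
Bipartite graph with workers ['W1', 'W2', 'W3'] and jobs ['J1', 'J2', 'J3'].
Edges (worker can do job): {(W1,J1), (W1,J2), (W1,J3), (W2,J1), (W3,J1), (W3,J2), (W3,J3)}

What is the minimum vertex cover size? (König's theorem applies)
Minimum vertex cover size = 3

By König's theorem: in bipartite graphs,
min vertex cover = max matching = 3

Maximum matching has size 3, so minimum vertex cover also has size 3.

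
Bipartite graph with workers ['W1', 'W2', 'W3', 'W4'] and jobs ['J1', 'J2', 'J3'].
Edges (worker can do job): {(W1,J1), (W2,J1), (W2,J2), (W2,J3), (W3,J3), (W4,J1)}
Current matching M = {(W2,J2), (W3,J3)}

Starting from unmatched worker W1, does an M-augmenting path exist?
Yes: W1 → J1

An M-augmenting path alternates non-matching / matching edges, starting and ending at unmatched vertices.
Path: W1 → J1
(J1 is unmatched in M, so the path is augmenting.)
Flipping edges along this path would increase |M| from 2 to 3.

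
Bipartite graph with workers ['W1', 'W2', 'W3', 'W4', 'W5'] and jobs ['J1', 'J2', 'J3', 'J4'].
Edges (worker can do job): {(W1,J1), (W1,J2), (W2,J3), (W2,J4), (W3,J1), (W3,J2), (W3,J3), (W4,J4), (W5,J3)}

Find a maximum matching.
Matching: {(W1,J2), (W3,J1), (W4,J4), (W5,J3)}

Maximum matching (size 4):
  W1 → J2
  W3 → J1
  W4 → J4
  W5 → J3

Each worker is assigned to at most one job, and each job to at most one worker.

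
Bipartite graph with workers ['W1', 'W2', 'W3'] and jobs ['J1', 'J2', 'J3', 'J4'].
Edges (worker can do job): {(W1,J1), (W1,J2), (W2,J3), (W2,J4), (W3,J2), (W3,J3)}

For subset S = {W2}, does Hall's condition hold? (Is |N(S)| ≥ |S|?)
Yes: |N(S)| = 2, |S| = 1

Subset S = {W2}
Neighbors N(S) = {J3, J4}

|N(S)| = 2, |S| = 1
Hall's condition: |N(S)| ≥ |S| is satisfied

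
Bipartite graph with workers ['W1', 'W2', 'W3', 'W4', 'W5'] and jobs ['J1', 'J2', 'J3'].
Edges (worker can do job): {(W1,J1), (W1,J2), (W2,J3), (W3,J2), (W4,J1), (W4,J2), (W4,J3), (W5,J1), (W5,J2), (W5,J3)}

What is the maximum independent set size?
Maximum independent set = 5

By König's theorem:
- Min vertex cover = Max matching = 3
- Max independent set = Total vertices - Min vertex cover
- Max independent set = 8 - 3 = 5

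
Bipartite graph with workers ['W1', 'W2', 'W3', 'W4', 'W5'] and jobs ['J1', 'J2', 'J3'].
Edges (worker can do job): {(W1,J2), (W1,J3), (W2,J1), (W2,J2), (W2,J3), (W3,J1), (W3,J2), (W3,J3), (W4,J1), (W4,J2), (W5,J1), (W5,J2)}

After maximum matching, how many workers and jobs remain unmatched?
Unmatched: 2 workers, 0 jobs

Maximum matching size: 3
Workers: 5 total, 3 matched, 2 unmatched
Jobs: 3 total, 3 matched, 0 unmatched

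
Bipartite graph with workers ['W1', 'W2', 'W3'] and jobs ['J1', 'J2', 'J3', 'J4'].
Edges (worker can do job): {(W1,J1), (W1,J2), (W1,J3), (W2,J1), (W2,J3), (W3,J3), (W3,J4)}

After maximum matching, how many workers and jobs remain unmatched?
Unmatched: 0 workers, 1 jobs

Maximum matching size: 3
Workers: 3 total, 3 matched, 0 unmatched
Jobs: 4 total, 3 matched, 1 unmatched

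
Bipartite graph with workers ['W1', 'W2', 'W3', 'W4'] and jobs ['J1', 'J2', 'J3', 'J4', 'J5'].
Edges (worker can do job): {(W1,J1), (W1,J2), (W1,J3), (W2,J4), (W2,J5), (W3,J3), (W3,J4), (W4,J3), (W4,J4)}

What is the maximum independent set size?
Maximum independent set = 5

By König's theorem:
- Min vertex cover = Max matching = 4
- Max independent set = Total vertices - Min vertex cover
- Max independent set = 9 - 4 = 5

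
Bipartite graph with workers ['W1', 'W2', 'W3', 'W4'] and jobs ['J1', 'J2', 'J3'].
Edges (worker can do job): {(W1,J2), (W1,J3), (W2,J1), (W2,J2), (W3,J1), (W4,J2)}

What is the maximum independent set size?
Maximum independent set = 4

By König's theorem:
- Min vertex cover = Max matching = 3
- Max independent set = Total vertices - Min vertex cover
- Max independent set = 7 - 3 = 4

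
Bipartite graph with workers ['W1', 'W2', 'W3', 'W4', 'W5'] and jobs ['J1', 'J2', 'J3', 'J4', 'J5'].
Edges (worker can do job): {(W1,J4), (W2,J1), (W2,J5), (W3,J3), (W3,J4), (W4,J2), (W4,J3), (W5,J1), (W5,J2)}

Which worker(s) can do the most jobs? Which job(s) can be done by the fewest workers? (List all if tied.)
Most versatile: W2, W3, W4, W5 (2 jobs); Least covered: J5 (1 workers)

Worker degrees (jobs they can do): W1:1, W2:2, W3:2, W4:2, W5:2
Job degrees (workers who can do it): J1:2, J2:2, J3:2, J4:2, J5:1

Maximum worker degree is 2, achieved by: W2, W3, W4, W5
Minimum job degree is 1, achieved by: J5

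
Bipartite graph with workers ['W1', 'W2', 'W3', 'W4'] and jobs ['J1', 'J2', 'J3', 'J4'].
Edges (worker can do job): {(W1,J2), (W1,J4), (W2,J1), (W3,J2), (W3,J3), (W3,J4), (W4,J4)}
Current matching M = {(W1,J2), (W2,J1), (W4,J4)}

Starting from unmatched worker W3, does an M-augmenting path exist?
Yes: W3 → J3

An M-augmenting path alternates non-matching / matching edges, starting and ending at unmatched vertices.
Path: W3 → J3
(J3 is unmatched in M, so the path is augmenting.)
Flipping edges along this path would increase |M| from 3 to 4.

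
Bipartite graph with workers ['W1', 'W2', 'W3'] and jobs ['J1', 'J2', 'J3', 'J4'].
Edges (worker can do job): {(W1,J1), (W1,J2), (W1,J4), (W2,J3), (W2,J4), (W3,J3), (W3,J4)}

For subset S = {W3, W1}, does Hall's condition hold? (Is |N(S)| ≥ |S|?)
Yes: |N(S)| = 4, |S| = 2

Subset S = {W3, W1}
Neighbors N(S) = {J1, J2, J3, J4}

|N(S)| = 4, |S| = 2
Hall's condition: |N(S)| ≥ |S| is satisfied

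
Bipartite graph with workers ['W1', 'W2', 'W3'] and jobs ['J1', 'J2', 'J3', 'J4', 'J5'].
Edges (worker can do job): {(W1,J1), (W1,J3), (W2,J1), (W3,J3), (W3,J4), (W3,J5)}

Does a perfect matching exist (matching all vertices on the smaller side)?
Yes, perfect matching exists (size 3)

Perfect matching: {(W1,J3), (W2,J1), (W3,J4)}
All 3 vertices on the smaller side are matched.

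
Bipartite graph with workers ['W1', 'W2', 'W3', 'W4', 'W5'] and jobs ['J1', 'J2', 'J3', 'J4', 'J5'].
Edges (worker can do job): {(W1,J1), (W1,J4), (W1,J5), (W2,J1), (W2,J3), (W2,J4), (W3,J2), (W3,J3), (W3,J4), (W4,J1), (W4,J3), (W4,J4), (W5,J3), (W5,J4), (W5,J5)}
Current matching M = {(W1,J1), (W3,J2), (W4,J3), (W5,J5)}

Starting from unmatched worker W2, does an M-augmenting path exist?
Yes: W2 → J4

An M-augmenting path alternates non-matching / matching edges, starting and ending at unmatched vertices.
Path: W2 → J4
(J4 is unmatched in M, so the path is augmenting.)
Flipping edges along this path would increase |M| from 4 to 5.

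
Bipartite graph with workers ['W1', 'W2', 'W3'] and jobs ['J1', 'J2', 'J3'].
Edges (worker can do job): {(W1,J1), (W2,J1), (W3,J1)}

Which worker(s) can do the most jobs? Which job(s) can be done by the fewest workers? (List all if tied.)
Most versatile: W1, W2, W3 (1 jobs); Least covered: J2, J3 (0 workers)

Worker degrees (jobs they can do): W1:1, W2:1, W3:1
Job degrees (workers who can do it): J1:3, J2:0, J3:0

Maximum worker degree is 1, achieved by: W1, W2, W3
Minimum job degree is 0, achieved by: J2, J3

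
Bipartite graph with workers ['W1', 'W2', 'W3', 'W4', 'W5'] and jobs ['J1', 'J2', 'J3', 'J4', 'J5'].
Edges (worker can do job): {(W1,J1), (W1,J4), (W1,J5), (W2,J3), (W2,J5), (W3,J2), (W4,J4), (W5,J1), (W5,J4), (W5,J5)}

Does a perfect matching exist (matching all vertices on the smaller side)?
Yes, perfect matching exists (size 5)

Perfect matching: {(W1,J1), (W2,J3), (W3,J2), (W4,J4), (W5,J5)}
All 5 vertices on the smaller side are matched.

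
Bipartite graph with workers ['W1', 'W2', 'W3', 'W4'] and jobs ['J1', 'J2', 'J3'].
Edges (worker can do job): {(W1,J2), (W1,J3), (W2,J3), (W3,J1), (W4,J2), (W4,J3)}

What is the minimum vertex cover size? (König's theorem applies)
Minimum vertex cover size = 3

By König's theorem: in bipartite graphs,
min vertex cover = max matching = 3

Maximum matching has size 3, so minimum vertex cover also has size 3.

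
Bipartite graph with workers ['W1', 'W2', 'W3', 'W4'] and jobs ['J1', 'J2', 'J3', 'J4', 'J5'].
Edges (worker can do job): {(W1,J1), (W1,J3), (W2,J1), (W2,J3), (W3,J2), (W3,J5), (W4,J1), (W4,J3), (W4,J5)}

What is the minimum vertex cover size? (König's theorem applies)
Minimum vertex cover size = 4

By König's theorem: in bipartite graphs,
min vertex cover = max matching = 4

Maximum matching has size 4, so minimum vertex cover also has size 4.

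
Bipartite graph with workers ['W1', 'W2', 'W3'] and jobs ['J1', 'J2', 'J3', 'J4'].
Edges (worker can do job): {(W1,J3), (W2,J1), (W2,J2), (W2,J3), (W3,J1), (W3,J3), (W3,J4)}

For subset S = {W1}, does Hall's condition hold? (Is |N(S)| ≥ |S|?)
Yes: |N(S)| = 1, |S| = 1

Subset S = {W1}
Neighbors N(S) = {J3}

|N(S)| = 1, |S| = 1
Hall's condition: |N(S)| ≥ |S| is satisfied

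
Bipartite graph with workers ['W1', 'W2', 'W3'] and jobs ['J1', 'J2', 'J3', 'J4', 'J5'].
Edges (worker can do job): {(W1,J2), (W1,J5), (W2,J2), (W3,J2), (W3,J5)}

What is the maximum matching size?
Maximum matching size = 2

Maximum matching: {(W1,J2), (W3,J5)}
Size: 2

This assigns 2 workers to 2 distinct jobs.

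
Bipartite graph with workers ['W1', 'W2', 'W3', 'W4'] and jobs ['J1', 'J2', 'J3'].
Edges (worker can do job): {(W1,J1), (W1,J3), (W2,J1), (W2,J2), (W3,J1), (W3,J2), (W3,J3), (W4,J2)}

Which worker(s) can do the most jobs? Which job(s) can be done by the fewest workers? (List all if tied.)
Most versatile: W3 (3 jobs); Least covered: J3 (2 workers)

Worker degrees (jobs they can do): W1:2, W2:2, W3:3, W4:1
Job degrees (workers who can do it): J1:3, J2:3, J3:2

Maximum worker degree is 3, achieved by: W3
Minimum job degree is 2, achieved by: J3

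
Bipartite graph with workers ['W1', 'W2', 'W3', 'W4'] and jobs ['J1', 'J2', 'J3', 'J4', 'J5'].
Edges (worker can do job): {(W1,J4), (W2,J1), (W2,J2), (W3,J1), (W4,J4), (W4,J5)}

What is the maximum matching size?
Maximum matching size = 4

Maximum matching: {(W1,J4), (W2,J2), (W3,J1), (W4,J5)}
Size: 4

This assigns 4 workers to 4 distinct jobs.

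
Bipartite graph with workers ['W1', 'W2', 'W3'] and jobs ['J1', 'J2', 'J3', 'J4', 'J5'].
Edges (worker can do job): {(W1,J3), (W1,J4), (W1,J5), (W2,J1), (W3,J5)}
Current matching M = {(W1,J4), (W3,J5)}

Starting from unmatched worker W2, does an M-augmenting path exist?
Yes: W2 → J1

An M-augmenting path alternates non-matching / matching edges, starting and ending at unmatched vertices.
Path: W2 → J1
(J1 is unmatched in M, so the path is augmenting.)
Flipping edges along this path would increase |M| from 2 to 3.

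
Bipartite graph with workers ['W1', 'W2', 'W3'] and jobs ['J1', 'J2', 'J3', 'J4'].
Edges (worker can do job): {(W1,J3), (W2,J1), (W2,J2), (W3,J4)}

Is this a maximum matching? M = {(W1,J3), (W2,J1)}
No, size 2 is not maximum

Proposed matching has size 2.
Maximum matching size for this graph: 3.

This is NOT maximum - can be improved to size 3.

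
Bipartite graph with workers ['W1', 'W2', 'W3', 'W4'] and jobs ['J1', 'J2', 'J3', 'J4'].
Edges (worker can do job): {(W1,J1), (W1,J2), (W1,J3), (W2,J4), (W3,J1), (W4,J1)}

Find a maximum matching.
Matching: {(W1,J2), (W2,J4), (W4,J1)}

Maximum matching (size 3):
  W1 → J2
  W2 → J4
  W4 → J1

Each worker is assigned to at most one job, and each job to at most one worker.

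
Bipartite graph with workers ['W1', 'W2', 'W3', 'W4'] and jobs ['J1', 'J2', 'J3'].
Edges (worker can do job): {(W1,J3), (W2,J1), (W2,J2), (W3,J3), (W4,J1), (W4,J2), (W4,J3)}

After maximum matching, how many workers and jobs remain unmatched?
Unmatched: 1 workers, 0 jobs

Maximum matching size: 3
Workers: 4 total, 3 matched, 1 unmatched
Jobs: 3 total, 3 matched, 0 unmatched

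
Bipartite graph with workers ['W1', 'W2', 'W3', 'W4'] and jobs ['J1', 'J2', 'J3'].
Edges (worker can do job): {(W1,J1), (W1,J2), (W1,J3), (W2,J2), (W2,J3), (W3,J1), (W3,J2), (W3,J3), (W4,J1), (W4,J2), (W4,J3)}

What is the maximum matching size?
Maximum matching size = 3

Maximum matching: {(W1,J2), (W3,J1), (W4,J3)}
Size: 3

This assigns 3 workers to 3 distinct jobs.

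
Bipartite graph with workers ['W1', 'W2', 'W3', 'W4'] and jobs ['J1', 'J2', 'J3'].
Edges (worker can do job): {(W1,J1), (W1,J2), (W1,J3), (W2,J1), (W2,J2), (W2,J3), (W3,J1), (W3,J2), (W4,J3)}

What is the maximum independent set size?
Maximum independent set = 4

By König's theorem:
- Min vertex cover = Max matching = 3
- Max independent set = Total vertices - Min vertex cover
- Max independent set = 7 - 3 = 4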